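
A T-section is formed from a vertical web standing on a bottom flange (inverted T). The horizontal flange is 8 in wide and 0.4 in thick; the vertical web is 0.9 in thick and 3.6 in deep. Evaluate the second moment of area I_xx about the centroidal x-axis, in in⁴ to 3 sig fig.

I_xx ≈ 9.98 in⁴

Treat the section as a set of non-overlapping primitives; coordinates are from the bounding-box lower-left.
Flange: 8 × 0.4, A = 3.2 in², y = 0.2 in, Ī = 0.042667 in⁴.
Web: 0.9 × 3.6, A = 3.24 in², y = 2.2 in, Ī = 3.4992 in⁴.
Centroid: ȳ = ΣA·y / ΣA = 1.2062 in.
Transfer each piece to the centroidal x-axis using Ī + A·d² with d = y − 1.2062:
  flange: d = -1.0062 in → contributes +3.2825 in⁴
  web: d = 0.99379 in → contributes +6.6991 in⁴
Total I = 9.9816 in⁴.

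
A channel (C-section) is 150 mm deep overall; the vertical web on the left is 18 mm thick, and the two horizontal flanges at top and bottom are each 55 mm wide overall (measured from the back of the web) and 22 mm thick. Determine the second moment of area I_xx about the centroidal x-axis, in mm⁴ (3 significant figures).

I_xx ≈ 1.18 × 10⁷ mm⁴

Break the section into simple shapes (no overlaps), measuring from the bottom-left corner of the bounding box.
Web: 18 × 150, A = 2 700 mm², y = 75 mm, Ī = 5 062 500 mm⁴.
Top flange (beyond web): 37 × 22, A = 814 mm², y = 139 mm, Ī = 32 831 mm⁴.
Bottom flange (beyond web): 37 × 22, A = 814 mm², y = 11 mm, Ī = 32 831 mm⁴.
By symmetry the centroid is at mid-height, ȳ = 75 mm.
Transfer each piece to the centroidal x-axis using Ī + A·d² with d = y − 75:
  web: d = 0 mm → contributes +5 062 500 mm⁴
  top flange (beyond web): d = 64 mm → contributes +3 366 975 mm⁴
  bottom flange (beyond web): d = -64 mm → contributes +3 366 975 mm⁴
Total I = 11 796 451 mm⁴.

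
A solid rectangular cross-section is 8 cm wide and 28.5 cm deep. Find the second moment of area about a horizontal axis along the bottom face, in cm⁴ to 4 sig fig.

The section: 8 × 28.5, A = 228 cm², y = 14.25 cm, Ī = 15432.8 cm⁴.
Transfer it to the base of the section using Ī + A·d² with d = y − 0:
  the section: d = 14.25 cm → contributes +61 731 cm⁴
Total I = 61 731 cm⁴.

I_base ≈ 6.173 × 10⁴ cm⁴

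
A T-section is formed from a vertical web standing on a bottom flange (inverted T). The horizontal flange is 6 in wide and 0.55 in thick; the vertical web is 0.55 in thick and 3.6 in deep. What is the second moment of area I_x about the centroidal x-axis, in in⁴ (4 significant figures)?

Split into non-overlapping primitives; take the origin at the lower-left of the bounding box.
Flange: 6 × 0.55, A = 3.3 in², y = 0.275 in, Ī = 0.0831875 in⁴.
Web: 0.55 × 3.6, A = 1.98 in², y = 2.35 in, Ī = 2.1384 in⁴.
Centroid: ȳ = ΣA·y / ΣA = 1.05313 in.
Transfer each piece to the centroidal x-axis using Ī + A·d² with d = y − 1.05313:
  flange: d = -0.778125 in → contributes +2.08127 in⁴
  web: d = 1.29688 in → contributes +5.46853 in⁴
Total I = 7.5498 in⁴.

I_x ≈ 7.550 in⁴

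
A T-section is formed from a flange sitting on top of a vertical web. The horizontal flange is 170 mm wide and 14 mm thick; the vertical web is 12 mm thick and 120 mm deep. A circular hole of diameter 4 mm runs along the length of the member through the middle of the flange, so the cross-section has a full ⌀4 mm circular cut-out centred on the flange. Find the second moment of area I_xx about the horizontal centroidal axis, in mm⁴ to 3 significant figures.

I_xx ≈ 5.79 × 10⁶ mm⁴

Split into non-overlapping primitives; take the origin at the lower-left of the bounding box.
Flange: 170 × 14, A = 2 380 mm², y = 127 mm, Ī = 38 873 mm⁴.
Web: 12 × 120, A = 1 440 mm², y = 60 mm, Ī = 1 728 000 mm⁴.
Hole (subtracted): ⌀4, A = 12.566 mm², y = 127 mm, Ī = 12.566 mm⁴.
Centroid: ȳ = ΣA·y / ΣA = 101.66 mm.
Transfer each piece to the horizontal centroidal axis using Ī + A·d² with d = y − 101.66:
  flange: d = 25.34 mm → contributes +1 567 097 mm⁴
  web: d = -41.66 mm → contributes +4 227 212 mm⁴
  hole: d = 25.34 mm → contributes −8081.6 mm⁴
Total I = 5 786 227 mm⁴.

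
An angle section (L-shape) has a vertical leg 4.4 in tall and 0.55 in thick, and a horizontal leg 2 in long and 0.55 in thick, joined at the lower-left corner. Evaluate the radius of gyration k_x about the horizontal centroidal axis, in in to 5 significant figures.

k_x ≈ 1.3822 in

Treat the section as a set of non-overlapping primitives; coordinates are from the bounding-box lower-left.
Vertical leg: 0.55 × 4.4, A = 2.42 in², y = 2.2 in, Ī = 3.904267 in⁴.
Horizontal leg (remainder): 1.45 × 0.55, A = 0.7975 in², y = 0.275 in, Ī = 0.02010365 in⁴.
Centroid: ȳ = ΣA·y / ΣA = 1.722863 in.
Transfer each piece to the horizontal centroidal axis using Ī + A·d² with d = y − 1.722863:
  vertical leg: d = 0.4771368 in → contributes +4.455203 in⁴
  horizontal leg (remainder): d = -1.447863 in → contributes +1.691909 in⁴
Total I = 6.147112 in⁴.
Radius of gyration: k = √(I/A) = √(6.147112 / 3.2175) = 1.382217 in.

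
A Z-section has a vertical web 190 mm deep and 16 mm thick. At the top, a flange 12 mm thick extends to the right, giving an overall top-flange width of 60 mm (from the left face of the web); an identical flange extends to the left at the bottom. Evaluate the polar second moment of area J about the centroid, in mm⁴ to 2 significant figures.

J ≈ 1.9 × 10⁷ mm⁴

Treat the section as a set of non-overlapping primitives; coordinates are from the bounding-box lower-left.
Web: 16 × 190, A = 3 040 mm², y = 95 mm, Ī = 9 145 333 mm⁴.
Top flange (beyond web): 44 × 12, A = 528 mm², y = 184 mm, Ī = 6 336 mm⁴.
Bottom flange (beyond web): 44 × 12, A = 528 mm², y = 6 mm, Ī = 6 336 mm⁴.
Centroid: ȳ = ΣA·y / ΣA = 95 mm.
Transfer each piece to the centroidal x-axis using Ī + A·d² with d = y − 95:
  web: d = 0 mm → contributes +9 145 333 mm⁴
  top flange (beyond web): d = 89 mm → contributes +4 188 624 mm⁴
  bottom flange (beyond web): d = -89 mm → contributes +4 188 624 mm⁴
Total I = 17 522 581 mm⁴.
For the y-axis: x̄ = 52 mm.
Repeating about the centroidal y-axis gives I_y = 1 185 621 mm⁴.
Polar second moment: J = I_x + I_y = 18 708 203 mm⁴.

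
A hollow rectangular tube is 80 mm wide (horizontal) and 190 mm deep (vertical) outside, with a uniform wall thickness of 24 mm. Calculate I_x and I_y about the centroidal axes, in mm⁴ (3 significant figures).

I_x ≈ 3.81 × 10⁷ mm⁴, I_y ≈ 7.72 × 10⁶ mm⁴

Break the section into simple shapes (no overlaps), measuring from the bottom-left corner of the bounding box.
Outer rectangle: 80 × 190, A = 15 200 mm², y = 95 mm, Ī = 45 726 667 mm⁴.
Inner void (subtracted): 32 × 142, A = 4 544 mm², y = 95 mm, Ī = 7 635 435 mm⁴.
By symmetry the centroid is at mid-height, ȳ = 95 mm.
All pieces are centred on the centroidal x-axis, so I = ΣĪ (holes subtracted) = 38 091 232 mm⁴.
Repeating about the centroidal y-axis gives I_y = 7 718 912 mm⁴.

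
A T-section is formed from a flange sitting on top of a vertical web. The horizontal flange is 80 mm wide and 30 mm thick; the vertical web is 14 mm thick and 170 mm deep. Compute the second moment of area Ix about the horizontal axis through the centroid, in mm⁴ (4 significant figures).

Ix ≈ 1.786 × 10⁷ mm⁴

Break the section into simple shapes (no overlaps), measuring from the bottom-left corner of the bounding box.
Flange: 80 × 30, A = 2 400 mm², y = 185 mm, Ī = 180 000 mm⁴.
Web: 14 × 170, A = 2 380 mm², y = 85 mm, Ī = 5 731 833 mm⁴.
Centroid: ȳ = ΣA·y / ΣA = 135.209 mm.
Transfer each piece to the horizontal axis through the centroid using Ī + A·d² with d = y − 135.209:
  flange: d = 49.7908 mm → contributes +6 129 896 mm⁴
  web: d = -50.2092 mm → contributes +11 731 728 mm⁴
Total I = 17 861 624 mm⁴.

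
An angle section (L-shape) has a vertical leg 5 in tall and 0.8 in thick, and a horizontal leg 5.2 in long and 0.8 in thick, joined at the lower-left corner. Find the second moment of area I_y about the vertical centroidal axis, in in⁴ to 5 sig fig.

Break the section into simple shapes (no overlaps), measuring from the bottom-left corner of the bounding box.
Vertical leg: 0.8 × 5, A = 4 in², x = 0.4 in, Ī = 0.2133333 in⁴.
Horizontal leg (remainder): 4.4 × 0.8, A = 3.52 in², x = 3 in, Ī = 5.678933 in⁴.
Centroid: x̄ = ΣA·x / ΣA = 1.617021 in.
Transfer each piece to the vertical centroidal axis using Ī + A·d² with d = x − 1.617021:
  vertical leg: d = -1.217021 in → contributes +6.137896 in⁴
  horizontal leg (remainder): d = 1.382979 in → contributes +12.41139 in⁴
Total I = 18.54929 in⁴.

I_y ≈ 18.549 in⁴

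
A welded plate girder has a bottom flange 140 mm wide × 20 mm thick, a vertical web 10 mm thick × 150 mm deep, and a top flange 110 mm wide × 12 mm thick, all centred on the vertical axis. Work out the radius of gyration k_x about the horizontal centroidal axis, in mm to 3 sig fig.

k_x ≈ 71.5 mm

Treat the section as a set of non-overlapping primitives; coordinates are from the bounding-box lower-left.
Bottom plate: 140 × 20, A = 2 800 mm², y = 10 mm, Ī = 93 333 mm⁴.
Web plate: 10 × 150, A = 1 500 mm², y = 95 mm, Ī = 2 812 500 mm⁴.
Top plate: 110 × 12, A = 1 320 mm², y = 176 mm, Ī = 15 840 mm⁴.
Centroid: ȳ = ΣA·y / ΣA = 71.676 mm.
Transfer each piece to the horizontal centroidal axis using Ī + A·d² with d = y − 71.676:
  bottom plate: d = -61.676 mm → contributes +10 744 389 mm⁴
  web plate: d = 23.324 mm → contributes +3 628 503 mm⁴
  top plate: d = 104.32 mm → contributes +14 382 013 mm⁴
Total I = 28 754 904 mm⁴.
Radius of gyration: k = √(I/A) = √(28 754 904 / 5 620) = 71.53 mm.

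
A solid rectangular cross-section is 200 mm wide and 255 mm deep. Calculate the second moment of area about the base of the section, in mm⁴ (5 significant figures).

The section: 200 × 255, A = 51 000 mm², y = 127.5 mm, Ī = 276 356 250 mm⁴.
Transfer it to a horizontal axis along the bottom face using Ī + A·d² with d = y − 0:
  the section: d = 127.5 mm → contributes +1 105 425 000 mm⁴
Total I = 1 105 425 000 mm⁴.

I_base ≈ 1.1054 × 10⁹ mm⁴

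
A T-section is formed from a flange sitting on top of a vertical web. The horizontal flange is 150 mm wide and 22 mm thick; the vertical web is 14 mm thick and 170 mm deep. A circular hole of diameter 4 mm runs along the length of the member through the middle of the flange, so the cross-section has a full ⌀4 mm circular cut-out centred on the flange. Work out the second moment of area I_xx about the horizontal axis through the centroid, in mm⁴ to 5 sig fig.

I_xx ≈ 1.8588 × 10⁷ mm⁴

Treat the section as a set of non-overlapping primitives; coordinates are from the bounding-box lower-left.
Flange: 150 × 22, A = 3 300 mm², y = 181 mm, Ī = 133 100 mm⁴.
Web: 14 × 170, A = 2 380 mm², y = 85 mm, Ī = 5 731 833 mm⁴.
Hole (subtracted): ⌀4, A = 12.56637 mm², y = 181 mm, Ī = 12.56637 mm⁴.
Centroid: ȳ = ΣA·y / ΣA = 140.6855 mm.
Transfer each piece to the horizontal axis through the centroid using Ī + A·d² with d = y − 140.6855:
  flange: d = 40.31454 mm → contributes +5 496 466 mm⁴
  web: d = -55.68546 mm → contributes +13 111 904 mm⁴
  hole: d = 40.31454 mm → contributes −20436.22 mm⁴
Total I = 18 587 934 mm⁴.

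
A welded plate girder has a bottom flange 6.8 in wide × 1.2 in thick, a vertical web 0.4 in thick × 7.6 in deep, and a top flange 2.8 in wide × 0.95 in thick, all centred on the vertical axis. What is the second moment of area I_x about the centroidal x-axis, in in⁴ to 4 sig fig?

Break the section into simple shapes (no overlaps), measuring from the bottom-left corner of the bounding box.
Bottom plate: 6.8 × 1.2, A = 8.16 in², y = 0.6 in, Ī = 0.9792 in⁴.
Web plate: 0.4 × 7.6, A = 3.04 in², y = 5 in, Ī = 14.6325 in⁴.
Top plate: 2.8 × 0.95, A = 2.66 in², y = 9.275 in, Ī = 0.200054 in⁴.
Centroid: ȳ = ΣA·y / ΣA = 3.22998 in.
Transfer each piece to the centroidal x-axis using Ī + A·d² with d = y − 3.22998:
  bottom plate: d = -2.62998 in → contributes +57.4202 in⁴
  web plate: d = 1.77002 in → contributes +24.1568 in⁴
  top plate: d = 6.04502 in → contributes +97.4025 in⁴
Total I = 178.979 in⁴.

I_x ≈ 179.0 in⁴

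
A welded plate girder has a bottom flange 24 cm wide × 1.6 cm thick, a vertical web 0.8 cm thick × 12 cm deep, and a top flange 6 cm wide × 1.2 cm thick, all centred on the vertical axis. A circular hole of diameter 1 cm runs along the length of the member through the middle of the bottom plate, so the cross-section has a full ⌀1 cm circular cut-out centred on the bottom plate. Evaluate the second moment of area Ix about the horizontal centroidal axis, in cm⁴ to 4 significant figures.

Ix ≈ 1380 cm⁴

Decompose the section into non-overlapping parts with the origin at the bottom-left of its bounding rectangle.
Bottom plate: 24 × 1.6, A = 38.4 cm², y = 0.8 cm, Ī = 8.192 cm⁴.
Web plate: 0.8 × 12, A = 9.6 cm², y = 7.6 cm, Ī = 115.2 cm⁴.
Top plate: 6 × 1.2, A = 7.2 cm², y = 14.2 cm, Ī = 0.864 cm⁴.
Hole (subtracted): ⌀1, A = 0.785398 cm², y = 0.8 cm, Ī = 0.0490874 cm⁴.
Centroid: ȳ = ΣA·y / ΣA = 3.77273 cm.
Transfer each piece to the horizontal centroidal axis using Ī + A·d² with d = y − 3.77273:
  bottom plate: d = -2.97273 cm → contributes +347.538 cm⁴
  web plate: d = 3.82727 cm → contributes +255.821 cm⁴
  top plate: d = 10.4273 cm → contributes +783.705 cm⁴
  hole: d = -2.97273 cm → contributes −6.98975 cm⁴
Total I = 1380.07 cm⁴.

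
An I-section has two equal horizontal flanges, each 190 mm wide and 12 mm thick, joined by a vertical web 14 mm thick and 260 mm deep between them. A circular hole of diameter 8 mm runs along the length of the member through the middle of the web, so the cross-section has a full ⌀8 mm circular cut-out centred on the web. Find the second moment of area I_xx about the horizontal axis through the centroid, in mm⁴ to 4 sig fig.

Decompose the section into non-overlapping parts with the origin at the bottom-left of its bounding rectangle.
Bottom flange: 190 × 12, A = 2 280 mm², y = 6 mm, Ī = 27 360 mm⁴.
Web: 14 × 260, A = 3 640 mm², y = 142 mm, Ī = 20 505 333 mm⁴.
Top flange: 190 × 12, A = 2 280 mm², y = 278 mm, Ī = 27 360 mm⁴.
Hole (subtracted): ⌀8, A = 50.2655 mm², y = 142 mm, Ī = 201.062 mm⁴.
By symmetry the centroid is at mid-height, ȳ = 142 mm.
Transfer each piece to the horizontal axis through the centroid using Ī + A·d² with d = y − 142:
  bottom flange: d = -136 mm → contributes +42 198 240 mm⁴
  web: d = 0 mm → contributes +20 505 333 mm⁴
  top flange: d = 136 mm → contributes +42 198 240 mm⁴
  hole: d = 0 mm → contributes −201.062 mm⁴
Total I = 104 901 612 mm⁴.

I_xx ≈ 1.049 × 10⁸ mm⁴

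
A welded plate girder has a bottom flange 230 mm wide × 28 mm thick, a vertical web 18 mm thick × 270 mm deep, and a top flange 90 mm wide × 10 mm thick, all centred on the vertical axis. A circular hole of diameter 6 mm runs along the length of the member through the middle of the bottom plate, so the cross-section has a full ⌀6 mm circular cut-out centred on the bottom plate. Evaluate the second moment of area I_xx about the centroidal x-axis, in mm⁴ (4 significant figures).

Decompose the section into non-overlapping parts with the origin at the bottom-left of its bounding rectangle.
Bottom plate: 230 × 28, A = 6 440 mm², y = 14 mm, Ī = 420 747 mm⁴.
Web plate: 18 × 270, A = 4 860 mm², y = 163 mm, Ī = 29 524 500 mm⁴.
Top plate: 90 × 10, A = 900 mm², y = 303 mm, Ī = 7 500 mm⁴.
Hole (subtracted): ⌀6, A = 28.2743 mm², y = 14 mm, Ī = 63.6173 mm⁴.
Centroid: ȳ = ΣA·y / ΣA = 94.8628 mm.
Transfer each piece to the centroidal x-axis using Ī + A·d² with d = y − 94.8628:
  bottom plate: d = -80.8628 mm → contributes +42 530 585 mm⁴
  web plate: d = 68.1372 mm → contributes +52 087 905 mm⁴
  top plate: d = 208.137 mm → contributes +38 996 479 mm⁴
  hole: d = -80.8628 mm → contributes −184 944 mm⁴
Total I = 133 430 026 mm⁴.

I_xx ≈ 1.334 × 10⁸ mm⁴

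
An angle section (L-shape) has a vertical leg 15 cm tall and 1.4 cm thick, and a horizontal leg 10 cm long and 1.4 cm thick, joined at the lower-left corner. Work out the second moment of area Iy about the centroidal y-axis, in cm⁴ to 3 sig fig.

Break the section into simple shapes (no overlaps), measuring from the bottom-left corner of the bounding box.
Vertical leg: 1.4 × 15, A = 21 cm², x = 0.7 cm, Ī = 3.43 cm⁴.
Horizontal leg (remainder): 8.6 × 1.4, A = 12.04 cm², x = 5.7 cm, Ī = 74.207 cm⁴.
Centroid: x̄ = ΣA·x / ΣA = 2.522 cm.
Transfer each piece to the centroidal y-axis using Ī + A·d² with d = x − 2.522:
  vertical leg: d = -1.822 cm → contributes +73.146 cm⁴
  horizontal leg (remainder): d = 3.178 cm → contributes +195.8 cm⁴
Total I = 268.95 cm⁴.

Iy ≈ 269 cm⁴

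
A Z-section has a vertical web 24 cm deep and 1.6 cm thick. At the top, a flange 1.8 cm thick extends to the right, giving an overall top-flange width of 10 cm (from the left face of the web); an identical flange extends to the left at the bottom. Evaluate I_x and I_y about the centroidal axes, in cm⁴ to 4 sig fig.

Split into non-overlapping primitives; take the origin at the lower-left of the bounding box.
Web: 1.6 × 24, A = 38.4 cm², y = 12 cm, Ī = 1843.2 cm⁴.
Top flange (beyond web): 8.4 × 1.8, A = 15.12 cm², y = 23.1 cm, Ī = 4.0824 cm⁴.
Bottom flange (beyond web): 8.4 × 1.8, A = 15.12 cm², y = 0.9 cm, Ī = 4.0824 cm⁴.
Centroid: ȳ = ΣA·y / ΣA = 12 cm.
Transfer each piece to the centroidal x-axis using Ī + A·d² with d = y − 12:
  web: d = 0 cm → contributes +1843.2 cm⁴
  top flange (beyond web): d = 11.1 cm → contributes +1867.02 cm⁴
  bottom flange (beyond web): d = -11.1 cm → contributes +1867.02 cm⁴
Total I = 5577.24 cm⁴.
For the y-axis: x̄ = 9.2 cm.
Repeating about the centroidal y-axis gives I_y = 942.003 cm⁴.

I_x ≈ 5577 cm⁴, I_y ≈ 942.0 cm⁴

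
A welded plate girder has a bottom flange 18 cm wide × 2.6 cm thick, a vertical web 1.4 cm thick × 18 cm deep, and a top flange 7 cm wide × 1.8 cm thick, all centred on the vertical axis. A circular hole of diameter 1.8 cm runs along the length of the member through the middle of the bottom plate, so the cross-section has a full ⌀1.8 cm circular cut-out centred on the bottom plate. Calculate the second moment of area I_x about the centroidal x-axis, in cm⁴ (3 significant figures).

I_x ≈ 5300 cm⁴

Treat the section as a set of non-overlapping primitives; coordinates are from the bounding-box lower-left.
Bottom plate: 18 × 2.6, A = 46.8 cm², y = 1.3 cm, Ī = 26.364 cm⁴.
Web plate: 1.4 × 18, A = 25.2 cm², y = 11.6 cm, Ī = 680.4 cm⁴.
Top plate: 7 × 1.8, A = 12.6 cm², y = 21.5 cm, Ī = 3.402 cm⁴.
Hole (subtracted): ⌀1.8, A = 2.5447 cm², y = 1.3 cm, Ī = 0.5153 cm⁴.
Centroid: ȳ = ΣA·y / ΣA = 7.565 cm.
Transfer each piece to the centroidal x-axis using Ī + A·d² with d = y − 7.565:
  bottom plate: d = -6.265 cm → contributes +1863.3 cm⁴
  web plate: d = 4.035 cm → contributes +1090.7 cm⁴
  top plate: d = 13.935 cm → contributes +2450.1 cm⁴
  hole: d = -6.265 cm → contributes −100.4 cm⁴
Total I = 5303.7 cm⁴.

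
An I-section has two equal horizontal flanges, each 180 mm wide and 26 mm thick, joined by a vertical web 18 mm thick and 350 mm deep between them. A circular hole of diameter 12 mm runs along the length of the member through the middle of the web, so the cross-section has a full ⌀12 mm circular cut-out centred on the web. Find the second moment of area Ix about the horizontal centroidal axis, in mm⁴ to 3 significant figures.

Ix ≈ 3.96 × 10⁸ mm⁴

Split into non-overlapping primitives; take the origin at the lower-left of the bounding box.
Bottom flange: 180 × 26, A = 4 680 mm², y = 13 mm, Ī = 263 640 mm⁴.
Web: 18 × 350, A = 6 300 mm², y = 201 mm, Ī = 64 312 500 mm⁴.
Top flange: 180 × 26, A = 4 680 mm², y = 389 mm, Ī = 263 640 mm⁴.
Hole (subtracted): ⌀12, A = 113.1 mm², y = 201 mm, Ī = 1017.9 mm⁴.
By symmetry the centroid is at mid-height, ȳ = 201 mm.
Transfer each piece to the horizontal centroidal axis using Ī + A·d² with d = y − 201:
  bottom flange: d = -188 mm → contributes +165 673 560 mm⁴
  web: d = 0 mm → contributes +64 312 500 mm⁴
  top flange: d = 188 mm → contributes +165 673 560 mm⁴
  hole: d = 0 mm → contributes −1017.9 mm⁴
Total I = 395 658 602 mm⁴.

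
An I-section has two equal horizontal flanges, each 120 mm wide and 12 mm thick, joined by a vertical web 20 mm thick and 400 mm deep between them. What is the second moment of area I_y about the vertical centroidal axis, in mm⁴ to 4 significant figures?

I_y ≈ 3.723 × 10⁶ mm⁴

Break the section into simple shapes (no overlaps), measuring from the bottom-left corner of the bounding box.
Bottom flange: 120 × 12, A = 1 440 mm², x = 60 mm, Ī = 1 728 000 mm⁴.
Web: 20 × 400, A = 8 000 mm², x = 60 mm, Ī = 266 667 mm⁴.
Top flange: 120 × 12, A = 1 440 mm², x = 60 mm, Ī = 1 728 000 mm⁴.
By symmetry the centroid is at mid-width, x̄ = 60 mm.
All pieces are centred on the vertical centroidal axis, so I = ΣĪ = 3 722 667 mm⁴.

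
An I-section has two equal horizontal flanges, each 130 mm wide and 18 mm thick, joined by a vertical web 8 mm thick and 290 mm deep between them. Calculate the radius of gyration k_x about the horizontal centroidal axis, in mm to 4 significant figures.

k_x ≈ 134.9 mm

Break the section into simple shapes (no overlaps), measuring from the bottom-left corner of the bounding box.
Bottom flange: 130 × 18, A = 2 340 mm², y = 9 mm, Ī = 63 180 mm⁴.
Web: 8 × 290, A = 2 320 mm², y = 163 mm, Ī = 16 259 333 mm⁴.
Top flange: 130 × 18, A = 2 340 mm², y = 317 mm, Ī = 63 180 mm⁴.
By symmetry the centroid is at mid-height, ȳ = 163 mm.
Transfer each piece to the horizontal centroidal axis using Ī + A·d² with d = y − 163:
  bottom flange: d = -154 mm → contributes +55 558 620 mm⁴
  web: d = 0 mm → contributes +16 259 333 mm⁴
  top flange: d = 154 mm → contributes +55 558 620 mm⁴
Total I = 127 376 573 mm⁴.
Radius of gyration: k = √(I/A) = √(127 376 573 / 7 000) = 134.895 mm.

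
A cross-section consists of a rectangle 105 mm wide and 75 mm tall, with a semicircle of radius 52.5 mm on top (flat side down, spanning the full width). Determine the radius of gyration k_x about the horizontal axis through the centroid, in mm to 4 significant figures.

k_x ≈ 34.48 mm

Treat the section as a set of non-overlapping primitives; coordinates are from the bounding-box lower-left.
Rectangular body: 105 × 75, A = 7 875 mm², y = 37.5 mm, Ī = 3 691 406 mm⁴.
Semicircular cap: semicircle r = 52.5, A = 4329.51 mm², y = 97.2817 mm, Ī = 833 814 mm⁴.
Centroid: ȳ = ΣA·y / ΣA = 58.7074 mm.
Transfer each piece to the horizontal axis through the centroid using Ī + A·d² with d = y − 58.7074:
  rectangular body: d = -21.2074 mm → contributes +7 233 201 mm⁴
  semicircular cap: d = 38.5743 mm → contributes +7 276 034 mm⁴
Total I = 14 509 235 mm⁴.
Radius of gyration: k = √(I/A) = √(14 509 235 / 12204.5) = 34.4796 mm.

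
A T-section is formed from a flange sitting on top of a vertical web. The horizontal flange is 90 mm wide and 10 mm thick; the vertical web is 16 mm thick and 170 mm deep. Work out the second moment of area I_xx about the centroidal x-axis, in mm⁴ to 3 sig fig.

Split into non-overlapping primitives; take the origin at the lower-left of the bounding box.
Flange: 90 × 10, A = 900 mm², y = 175 mm, Ī = 7 500 mm⁴.
Web: 16 × 170, A = 2 720 mm², y = 85 mm, Ī = 6 550 667 mm⁴.
Centroid: ȳ = ΣA·y / ΣA = 107.38 mm.
Transfer each piece to the centroidal x-axis using Ī + A·d² with d = y − 107.38:
  flange: d = 67.624 mm → contributes +4 123 242 mm⁴
  web: d = -22.376 mm → contributes +7 912 493 mm⁴
Total I = 12 035 736 mm⁴.

I_xx ≈ 1.20 × 10⁷ mm⁴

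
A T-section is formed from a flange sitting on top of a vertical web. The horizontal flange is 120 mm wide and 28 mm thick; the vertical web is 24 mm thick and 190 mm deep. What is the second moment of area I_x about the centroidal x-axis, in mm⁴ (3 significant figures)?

Treat the section as a set of non-overlapping primitives; coordinates are from the bounding-box lower-left.
Flange: 120 × 28, A = 3 360 mm², y = 204 mm, Ī = 219 520 mm⁴.
Web: 24 × 190, A = 4 560 mm², y = 95 mm, Ī = 13 718 000 mm⁴.
Centroid: ȳ = ΣA·y / ΣA = 141.24 mm.
Transfer each piece to the centroidal x-axis using Ī + A·d² with d = y − 141.24:
  flange: d = 62.758 mm → contributes +13 452 925 mm⁴
  web: d = -46.242 mm → contributes +23 468 930 mm⁴
Total I = 36 921 855 mm⁴.

I_x ≈ 3.69 × 10⁷ mm⁴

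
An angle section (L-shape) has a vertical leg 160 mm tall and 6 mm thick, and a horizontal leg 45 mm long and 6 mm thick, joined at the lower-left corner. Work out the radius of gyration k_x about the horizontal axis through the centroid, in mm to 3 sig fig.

k_x ≈ 51.5 mm

Break the section into simple shapes (no overlaps), measuring from the bottom-left corner of the bounding box.
Vertical leg: 6 × 160, A = 960 mm², y = 80 mm, Ī = 2 048 000 mm⁴.
Horizontal leg (remainder): 39 × 6, A = 234 mm², y = 3 mm, Ī = 702 mm⁴.
Centroid: ȳ = ΣA·y / ΣA = 64.91 mm.
Transfer each piece to the horizontal axis through the centroid using Ī + A·d² with d = y − 64.91:
  vertical leg: d = 15.09 mm → contributes +2 266 613 mm⁴
  horizontal leg (remainder): d = -61.91 mm → contributes +897 575 mm⁴
Total I = 3 164 188 mm⁴.
Radius of gyration: k = √(I/A) = √(3 164 188 / 1 194) = 51.479 mm.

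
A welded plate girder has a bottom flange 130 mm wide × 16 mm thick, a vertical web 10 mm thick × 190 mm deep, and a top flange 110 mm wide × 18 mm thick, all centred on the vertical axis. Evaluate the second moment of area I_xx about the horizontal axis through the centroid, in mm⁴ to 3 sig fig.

Break the section into simple shapes (no overlaps), measuring from the bottom-left corner of the bounding box.
Bottom plate: 130 × 16, A = 2 080 mm², y = 8 mm, Ī = 44 373 mm⁴.
Web plate: 10 × 190, A = 1 900 mm², y = 111 mm, Ī = 5 715 833 mm⁴.
Top plate: 110 × 18, A = 1 980 mm², y = 215 mm, Ī = 53 460 mm⁴.
Centroid: ȳ = ΣA·y / ΣA = 109.6 mm.
Transfer each piece to the horizontal axis through the centroid using Ī + A·d² with d = y − 109.6:
  bottom plate: d = -101.6 mm → contributes +21 517 000 mm⁴
  web plate: d = 1.396 mm → contributes +5 719 536 mm⁴
  top plate: d = 105.4 mm → contributes +22 047 916 mm⁴
Total I = 49 284 452 mm⁴.

I_xx ≈ 4.93 × 10⁷ mm⁴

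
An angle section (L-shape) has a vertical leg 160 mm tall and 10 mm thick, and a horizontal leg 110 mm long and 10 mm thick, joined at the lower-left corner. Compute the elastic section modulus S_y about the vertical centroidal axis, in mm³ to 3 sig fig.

S_y ≈ 3.23 × 10⁴ mm³

Treat the section as a set of non-overlapping primitives; coordinates are from the bounding-box lower-left.
Vertical leg: 10 × 160, A = 1 600 mm², x = 5 mm, Ī = 13 333 mm⁴.
Horizontal leg (remainder): 100 × 10, A = 1 000 mm², x = 60 mm, Ī = 833 333 mm⁴.
Centroid: x̄ = ΣA·x / ΣA = 26.154 mm.
Transfer each piece to the vertical centroidal axis using Ī + A·d² with d = x − 26.154:
  vertical leg: d = -21.154 mm → contributes +729 310 mm⁴
  horizontal leg (remainder): d = 33.846 mm → contributes +1 978 895 mm⁴
Total I = 2 708 205 mm⁴.
Extreme fibre distance c = 83.846 mm; S = I/c = 32 300 mm³.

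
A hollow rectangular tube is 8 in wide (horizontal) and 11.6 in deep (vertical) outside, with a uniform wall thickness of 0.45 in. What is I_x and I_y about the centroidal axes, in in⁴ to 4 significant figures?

Break the section into simple shapes (no overlaps), measuring from the bottom-left corner of the bounding box.
Outer rectangle: 8 × 11.6, A = 92.8 in², y = 5.8 in, Ī = 1040.6 in⁴.
Inner void (subtracted): 7.1 × 10.7, A = 75.97 in², y = 5.8 in, Ī = 724.817 in⁴.
By symmetry the centroid is at mid-height, ȳ = 5.8 in.
All pieces are centred on the centroidal x-axis, so I = ΣĪ (holes subtracted) = 315.78 in⁴.
Repeating about the centroidal y-axis gives I_y = 175.796 in⁴.

I_x ≈ 315.8 in⁴, I_y ≈ 175.8 in⁴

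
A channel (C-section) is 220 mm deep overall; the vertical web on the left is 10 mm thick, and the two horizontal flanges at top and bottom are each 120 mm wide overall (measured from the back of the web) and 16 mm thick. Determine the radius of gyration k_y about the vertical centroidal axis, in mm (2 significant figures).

k_y ≈ 38 mm

Split into non-overlapping primitives; take the origin at the lower-left of the bounding box.
Web: 10 × 220, A = 2 200 mm², x = 5 mm, Ī = 18 333 mm⁴.
Top flange (beyond web): 110 × 16, A = 1 760 mm², x = 65 mm, Ī = 1 774 667 mm⁴.
Bottom flange (beyond web): 110 × 16, A = 1 760 mm², x = 65 mm, Ī = 1 774 667 mm⁴.
Centroid: x̄ = ΣA·x / ΣA = 41.92 mm.
Transfer each piece to the vertical centroidal axis using Ī + A·d² with d = x − 41.92:
  web: d = -36.92 mm → contributes +3 017 623 mm⁴
  top flange (beyond web): d = 23.08 mm → contributes +2 711 945 mm⁴
  bottom flange (beyond web): d = 23.08 mm → contributes +2 711 945 mm⁴
Total I = 8 441 513 mm⁴.
Radius of gyration: k = √(I/A) = √(8 441 513 / 5 720) = 38.42 mm.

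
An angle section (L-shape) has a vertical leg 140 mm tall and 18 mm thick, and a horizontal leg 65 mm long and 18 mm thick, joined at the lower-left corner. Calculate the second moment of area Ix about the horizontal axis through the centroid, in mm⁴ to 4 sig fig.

Ix ≈ 6.496 × 10⁶ mm⁴

Decompose the section into non-overlapping parts with the origin at the bottom-left of its bounding rectangle.
Vertical leg: 18 × 140, A = 2 520 mm², y = 70 mm, Ī = 4 116 000 mm⁴.
Horizontal leg (remainder): 47 × 18, A = 846 mm², y = 9 mm, Ī = 22 842 mm⁴.
Centroid: ȳ = ΣA·y / ΣA = 54.6684 mm.
Transfer each piece to the horizontal axis through the centroid using Ī + A·d² with d = y − 54.6684:
  vertical leg: d = 15.3316 mm → contributes +4 708 342 mm⁴
  horizontal leg (remainder): d = -45.6684 mm → contributes +1 787 266 mm⁴
Total I = 6 495 608 mm⁴.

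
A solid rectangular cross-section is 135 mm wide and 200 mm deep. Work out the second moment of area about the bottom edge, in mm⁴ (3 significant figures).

I_base ≈ 3.60 × 10⁸ mm⁴

The section: 135 × 200, A = 27 000 mm², y = 100 mm, Ī = 90 000 000 mm⁴.
Transfer it to the bottom edge using Ī + A·d² with d = y − 0:
  the section: d = 100 mm → contributes +360 000 000 mm⁴
Total I = 360 000 000 mm⁴.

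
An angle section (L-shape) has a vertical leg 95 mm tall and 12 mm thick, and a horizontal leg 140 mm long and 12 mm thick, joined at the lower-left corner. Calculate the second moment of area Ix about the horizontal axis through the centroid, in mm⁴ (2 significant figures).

Treat the section as a set of non-overlapping primitives; coordinates are from the bounding-box lower-left.
Vertical leg: 12 × 95, A = 1 140 mm², y = 47.5 mm, Ī = 857 375 mm⁴.
Horizontal leg (remainder): 128 × 12, A = 1 536 mm², y = 6 mm, Ī = 18 432 mm⁴.
Centroid: ȳ = ΣA·y / ΣA = 23.68 mm.
Transfer each piece to the horizontal axis through the centroid using Ī + A·d² with d = y − 23.68:
  vertical leg: d = 23.82 mm → contributes +1 504 236 mm⁴
  horizontal leg (remainder): d = -17.68 mm → contributes +498 524 mm⁴
Total I = 2 002 761 mm⁴.

Ix ≈ 2.0 × 10⁶ mm⁴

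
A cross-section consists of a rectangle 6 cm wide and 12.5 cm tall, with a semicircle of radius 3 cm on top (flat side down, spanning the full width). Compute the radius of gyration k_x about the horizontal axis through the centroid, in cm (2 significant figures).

k_x ≈ 4.3 cm

Treat the section as a set of non-overlapping primitives; coordinates are from the bounding-box lower-left.
Rectangular body: 6 × 12.5, A = 75 cm², y = 6.25 cm, Ī = 976.6 cm⁴.
Semicircular cap: semicircle r = 3, A = 14.14 cm², y = 13.77 cm, Ī = 8.89 cm⁴.
Centroid: ȳ = ΣA·y / ΣA = 7.443 cm.
Transfer each piece to the horizontal axis through the centroid using Ī + A·d² with d = y − 7.443:
  rectangular body: d = -1.193 cm → contributes +1 083 cm⁴
  semicircular cap: d = 6.33 cm → contributes +575.4 cm⁴
Total I = 1 659 cm⁴.
Radius of gyration: k = √(I/A) = √(1 659 / 89.14) = 4.314 cm.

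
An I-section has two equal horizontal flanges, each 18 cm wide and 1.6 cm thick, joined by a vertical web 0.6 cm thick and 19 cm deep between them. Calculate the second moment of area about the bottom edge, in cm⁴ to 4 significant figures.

I_base ≈ 1.497 × 10⁴ cm⁴

Decompose the section into non-overlapping parts with the origin at the bottom-left of its bounding rectangle.
Bottom flange: 18 × 1.6, A = 28.8 cm², y = 0.8 cm, Ī = 6.144 cm⁴.
Web: 0.6 × 19, A = 11.4 cm², y = 11.1 cm, Ī = 342.95 cm⁴.
Top flange: 18 × 1.6, A = 28.8 cm², y = 21.4 cm, Ī = 6.144 cm⁴.
Transfer each piece to the bottom edge using Ī + A·d² with d = y − 0:
  bottom flange: d = 0.8 cm → contributes +24.576 cm⁴
  web: d = 11.1 cm → contributes +1747.54 cm⁴
  top flange: d = 21.4 cm → contributes +13195.4 cm⁴
Total I = 14967.5 cm⁴.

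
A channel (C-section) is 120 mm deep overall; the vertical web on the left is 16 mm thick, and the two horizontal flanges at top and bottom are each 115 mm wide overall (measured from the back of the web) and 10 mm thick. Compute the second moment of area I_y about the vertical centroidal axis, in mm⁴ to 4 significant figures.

I_y ≈ 4.881 × 10⁶ mm⁴

Decompose the section into non-overlapping parts with the origin at the bottom-left of its bounding rectangle.
Web: 16 × 120, A = 1 920 mm², x = 8 mm, Ī = 40 960 mm⁴.
Top flange (beyond web): 99 × 10, A = 990 mm², x = 65.5 mm, Ī = 808 583 mm⁴.
Bottom flange (beyond web): 99 × 10, A = 990 mm², x = 65.5 mm, Ī = 808 583 mm⁴.
Centroid: x̄ = ΣA·x / ΣA = 37.1923 mm.
Transfer each piece to the vertical centroidal axis using Ī + A·d² with d = x − 37.1923:
  web: d = -29.1923 mm → contributes +1 677 166 mm⁴
  top flange (beyond web): d = 28.3077 mm → contributes +1 601 895 mm⁴
  bottom flange (beyond web): d = 28.3077 mm → contributes +1 601 895 mm⁴
Total I = 4 880 956 mm⁴.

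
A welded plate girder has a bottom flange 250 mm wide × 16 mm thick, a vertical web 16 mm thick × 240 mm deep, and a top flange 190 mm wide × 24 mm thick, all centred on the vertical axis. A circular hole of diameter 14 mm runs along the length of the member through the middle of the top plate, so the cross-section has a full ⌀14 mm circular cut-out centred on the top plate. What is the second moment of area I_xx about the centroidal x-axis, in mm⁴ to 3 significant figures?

I_xx ≈ 1.61 × 10⁸ mm⁴

Decompose the section into non-overlapping parts with the origin at the bottom-left of its bounding rectangle.
Bottom plate: 250 × 16, A = 4 000 mm², y = 8 mm, Ī = 85 333 mm⁴.
Web plate: 16 × 240, A = 3 840 mm², y = 136 mm, Ī = 18 432 000 mm⁴.
Top plate: 190 × 24, A = 4 560 mm², y = 268 mm, Ī = 218 880 mm⁴.
Hole (subtracted): ⌀14, A = 153.94 mm², y = 268 mm, Ī = 1885.7 mm⁴.
Centroid: ȳ = ΣA·y / ΣA = 141.68 mm.
Transfer each piece to the centroidal x-axis using Ī + A·d² with d = y − 141.68:
  bottom plate: d = -133.68 mm → contributes +71 570 419 mm⁴
  web plate: d = -5.6835 mm → contributes +18 556 039 mm⁴
  top plate: d = 126.32 mm → contributes +72 977 623 mm⁴
  hole: d = 126.32 mm → contributes −2 458 100 mm⁴
Total I = 160 645 980 mm⁴.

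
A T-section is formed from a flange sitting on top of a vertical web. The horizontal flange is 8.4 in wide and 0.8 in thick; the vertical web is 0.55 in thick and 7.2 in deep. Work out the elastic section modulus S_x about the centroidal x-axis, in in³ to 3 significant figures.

S_x ≈ 9.37 in³

Split into non-overlapping primitives; take the origin at the lower-left of the bounding box.
Flange: 8.4 × 0.8, A = 6.72 in², y = 7.6 in, Ī = 0.3584 in⁴.
Web: 0.55 × 7.2, A = 3.96 in², y = 3.6 in, Ī = 17.107 in⁴.
Centroid: ȳ = ΣA·y / ΣA = 6.1169 in.
Transfer each piece to the centroidal x-axis using Ī + A·d² with d = y − 6.1169:
  flange: d = 1.4831 in → contributes +15.141 in⁴
  web: d = -2.5169 in → contributes +42.192 in⁴
Total I = 57.333 in⁴.
Extreme fibre distance c = 6.1169 in; S = I/c = 9.3729 in³.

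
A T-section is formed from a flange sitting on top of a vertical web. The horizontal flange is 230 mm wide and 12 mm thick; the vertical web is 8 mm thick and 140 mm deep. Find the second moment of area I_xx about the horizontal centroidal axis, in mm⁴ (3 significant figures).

I_xx ≈ 6.46 × 10⁶ mm⁴

Break the section into simple shapes (no overlaps), measuring from the bottom-left corner of the bounding box.
Flange: 230 × 12, A = 2 760 mm², y = 146 mm, Ī = 33 120 mm⁴.
Web: 8 × 140, A = 1 120 mm², y = 70 mm, Ī = 1 829 333 mm⁴.
Centroid: ȳ = ΣA·y / ΣA = 124.06 mm.
Transfer each piece to the horizontal centroidal axis using Ī + A·d² with d = y − 124.06:
  flange: d = 21.938 mm → contributes +1 361 459 mm⁴
  web: d = -54.062 mm → contributes +5 102 740 mm⁴
Total I = 6 464 198 mm⁴.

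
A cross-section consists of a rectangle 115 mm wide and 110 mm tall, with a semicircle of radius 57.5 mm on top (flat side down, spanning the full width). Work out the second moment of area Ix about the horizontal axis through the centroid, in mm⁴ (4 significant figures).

Decompose the section into non-overlapping parts with the origin at the bottom-left of its bounding rectangle.
Rectangular body: 115 × 110, A = 12 650 mm², y = 55 mm, Ī = 12 755 417 mm⁴.
Semicircular cap: semicircle r = 57.5, A = 5193.45 mm², y = 134.404 mm, Ī = 1 199 785 mm⁴.
Centroid: ȳ = ΣA·y / ΣA = 78.111 mm.
Transfer each piece to the horizontal axis through the centroid using Ī + A·d² with d = y − 78.111:
  rectangular body: d = -23.111 mm → contributes +19 511 988 mm⁴
  semicircular cap: d = 56.2928 mm → contributes +17 657 188 mm⁴
Total I = 37 169 176 mm⁴.

Ix ≈ 3.717 × 10⁷ mm⁴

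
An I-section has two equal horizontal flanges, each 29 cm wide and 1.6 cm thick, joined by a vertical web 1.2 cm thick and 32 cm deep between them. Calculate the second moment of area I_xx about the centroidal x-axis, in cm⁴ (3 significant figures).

Split into non-overlapping primitives; take the origin at the lower-left of the bounding box.
Bottom flange: 29 × 1.6, A = 46.4 cm², y = 0.8 cm, Ī = 9.8987 cm⁴.
Web: 1.2 × 32, A = 38.4 cm², y = 17.6 cm, Ī = 3276.8 cm⁴.
Top flange: 29 × 1.6, A = 46.4 cm², y = 34.4 cm, Ī = 9.8987 cm⁴.
By symmetry the centroid is at mid-height, ȳ = 17.6 cm.
Transfer each piece to the centroidal x-axis using Ī + A·d² with d = y − 17.6:
  bottom flange: d = -16.8 cm → contributes +13 106 cm⁴
  web: d = 0 cm → contributes +3276.8 cm⁴
  top flange: d = 16.8 cm → contributes +13 106 cm⁴
Total I = 29 488 cm⁴.

I_xx ≈ 2.95 × 10⁴ cm⁴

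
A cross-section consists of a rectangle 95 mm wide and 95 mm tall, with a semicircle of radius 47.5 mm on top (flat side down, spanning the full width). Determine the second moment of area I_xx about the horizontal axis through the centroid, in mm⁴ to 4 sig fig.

I_xx ≈ 1.900 × 10⁷ mm⁴

Split into non-overlapping primitives; take the origin at the lower-left of the bounding box.
Rectangular body: 95 × 95, A = 9 025 mm², y = 47.5 mm, Ī = 6 787 552 mm⁴.
Semicircular cap: semicircle r = 47.5, A = 3544.11 mm², y = 115.16 mm, Ī = 558 736 mm⁴.
Centroid: ȳ = ΣA·y / ΣA = 66.578 mm.
Transfer each piece to the horizontal axis through the centroid using Ī + A·d² with d = y − 66.578:
  rectangular body: d = -19.078 mm → contributes +10 072 372 mm⁴
  semicircular cap: d = 48.5817 mm → contributes +8 923 462 mm⁴
Total I = 18 995 834 mm⁴.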